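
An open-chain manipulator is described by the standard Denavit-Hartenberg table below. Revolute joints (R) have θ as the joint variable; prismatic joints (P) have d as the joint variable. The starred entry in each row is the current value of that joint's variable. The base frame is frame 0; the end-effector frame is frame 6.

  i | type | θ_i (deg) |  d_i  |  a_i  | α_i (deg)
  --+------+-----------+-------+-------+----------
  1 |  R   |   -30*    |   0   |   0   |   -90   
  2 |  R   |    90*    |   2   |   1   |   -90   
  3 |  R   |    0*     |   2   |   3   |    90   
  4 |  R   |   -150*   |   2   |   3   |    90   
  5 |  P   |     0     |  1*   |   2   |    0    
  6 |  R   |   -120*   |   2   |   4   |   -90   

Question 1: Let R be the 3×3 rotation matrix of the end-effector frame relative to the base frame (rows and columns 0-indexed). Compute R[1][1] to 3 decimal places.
End-effector y-axis (col 1 of R) = (0.7500,-0.4330,-0.5000)
R[1][1] = -0.4330

-0.433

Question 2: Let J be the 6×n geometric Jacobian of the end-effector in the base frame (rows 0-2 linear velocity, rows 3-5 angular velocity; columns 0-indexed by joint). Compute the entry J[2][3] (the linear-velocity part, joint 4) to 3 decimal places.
axis z_3 = (0.5000,0.8660,0.0000); lever o_n−o_3 = (-1.6830,-0.7189,4.0981)
cross product → J_v[:, 3] = (3.5490,-2.0490,1.0981)
J_ω[:, 3] = z_3
entry J[2][3] = 1.0981

1.098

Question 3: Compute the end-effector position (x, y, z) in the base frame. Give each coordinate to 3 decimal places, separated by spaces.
after link 1: o_1 = (0.0000, 0.0000, 0.0000)
after link 2: o_2 = (1.0000, 1.7321, -1.0000)
after link 3: o_3 = (-0.7321, 2.7321, -4.0000)
after link 4: o_4 = (1.5670, 3.7141, -1.4019)
after link 5: o_5 = (1.6830, 3.6471, 0.8301)
after link 6: o_6 = (-2.4151, 2.0131, 0.0981)

-2.415 2.013 0.098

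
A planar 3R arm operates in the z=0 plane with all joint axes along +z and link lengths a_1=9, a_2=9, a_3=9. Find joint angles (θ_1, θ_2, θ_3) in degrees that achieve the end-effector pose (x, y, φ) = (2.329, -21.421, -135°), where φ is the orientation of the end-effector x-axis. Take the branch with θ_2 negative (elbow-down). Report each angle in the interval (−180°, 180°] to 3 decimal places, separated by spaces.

wrist centre = target − a_3·(cos φ, sin φ) = (8.6930, -15.0570)
cos θ_2 = (302.2820−9²−9²)/(2·9·9) = 0.8659; θ_2 = -30.0100° (elbow-down)
β = atan2(-15.0570,8.6930) = -60.0006°; ψ = atan2(-4.5014,16.7934) = -15.0050°
θ_1 = β − ψ = -44.9956°
θ_3 = φ − θ_1 − θ_2 = -59.9944° (wrapped to (-180°,180°])

-44.996 -30.010 -59.994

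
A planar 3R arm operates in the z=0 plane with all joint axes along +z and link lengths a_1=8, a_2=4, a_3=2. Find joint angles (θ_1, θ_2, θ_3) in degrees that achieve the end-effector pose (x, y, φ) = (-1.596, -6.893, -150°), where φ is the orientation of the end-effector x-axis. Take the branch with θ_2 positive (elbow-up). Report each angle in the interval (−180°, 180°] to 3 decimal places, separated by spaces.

-117.353 134.999 -167.646

wrist centre = target − a_3·(cos φ, sin φ) = (0.1361, -5.8930)
cos θ_2 = (34.7460−8²−4²)/(2·8·4) = -0.7071; θ_2 = 134.9990° (elbow-up)
β = atan2(-5.8930,0.1361) = -88.6775°; ψ = atan2(2.8285,5.1716) = 28.6752°
θ_1 = β − ψ = -117.3527°
θ_3 = φ − θ_1 − θ_2 = -167.6463° (wrapped to (-180°,180°])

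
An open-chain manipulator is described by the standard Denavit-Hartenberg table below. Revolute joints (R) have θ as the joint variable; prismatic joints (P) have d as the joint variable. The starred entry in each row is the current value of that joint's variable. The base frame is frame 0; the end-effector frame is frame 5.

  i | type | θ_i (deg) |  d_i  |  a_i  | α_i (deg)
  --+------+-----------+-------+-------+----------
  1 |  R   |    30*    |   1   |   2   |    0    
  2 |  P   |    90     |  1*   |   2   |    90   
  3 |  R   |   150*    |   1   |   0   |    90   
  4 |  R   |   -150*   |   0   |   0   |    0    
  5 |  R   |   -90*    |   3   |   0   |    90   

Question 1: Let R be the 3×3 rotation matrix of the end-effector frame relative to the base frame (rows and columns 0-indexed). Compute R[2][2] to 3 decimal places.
0.433

End-effector z-axis (col 2 of R) = (0.8080,-0.3995,0.4330)
R[2][2] = 0.4330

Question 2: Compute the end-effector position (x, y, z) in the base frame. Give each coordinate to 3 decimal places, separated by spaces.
after link 1: o_1 = (1.7321, 1.0000, 1.0000)
after link 2: o_2 = (0.7321, 2.7321, 2.0000)
after link 3: o_3 = (1.5981, 3.2321, 2.0000)
after link 4: o_4 = (1.5981, 3.2321, 2.0000)
after link 5: o_5 = (0.8481, 4.5311, 4.5981)

0.848 4.531 4.598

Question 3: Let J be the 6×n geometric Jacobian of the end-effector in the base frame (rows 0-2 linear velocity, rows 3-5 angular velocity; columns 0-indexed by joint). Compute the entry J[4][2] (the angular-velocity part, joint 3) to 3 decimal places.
0.500

axis z_2 = (0.8660,0.5000,0.0000); lever o_n−o_2 = (0.1160,1.7990,2.5981)
cross product → J_v[:, 2] = (1.2990,-2.2500,1.5000)
J_ω[:, 2] = z_2
entry J[4][2] = 0.5000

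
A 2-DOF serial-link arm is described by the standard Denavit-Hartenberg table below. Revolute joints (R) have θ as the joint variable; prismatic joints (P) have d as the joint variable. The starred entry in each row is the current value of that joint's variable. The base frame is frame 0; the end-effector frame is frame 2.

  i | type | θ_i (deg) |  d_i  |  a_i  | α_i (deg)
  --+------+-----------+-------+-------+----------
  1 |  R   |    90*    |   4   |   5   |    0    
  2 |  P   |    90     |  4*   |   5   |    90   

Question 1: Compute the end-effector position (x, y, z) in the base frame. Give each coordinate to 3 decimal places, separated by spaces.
-5.000 5.000 8.000

after link 1: o_1 = (0.0000, 5.0000, 4.0000)
after link 2: o_2 = (-5.0000, 5.0000, 8.0000)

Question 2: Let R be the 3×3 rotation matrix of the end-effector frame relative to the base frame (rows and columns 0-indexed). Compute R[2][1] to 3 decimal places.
1.000

End-effector y-axis (col 1 of R) = (-0.0000,-0.0000,1.0000)
R[2][1] = 1.0000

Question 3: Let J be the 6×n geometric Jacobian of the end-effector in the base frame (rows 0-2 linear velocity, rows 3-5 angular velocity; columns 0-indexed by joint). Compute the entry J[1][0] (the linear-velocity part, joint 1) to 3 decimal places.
-5.000

axis z_0 = ẑ; lever o_n−o_0 = (-5.0000,5.0000,8.0000)
cross product → J_v[:, 0] = (-5.0000,-5.0000,0.0000)
J_ω[:, 0] = z_0
entry J[1][0] = -5.0000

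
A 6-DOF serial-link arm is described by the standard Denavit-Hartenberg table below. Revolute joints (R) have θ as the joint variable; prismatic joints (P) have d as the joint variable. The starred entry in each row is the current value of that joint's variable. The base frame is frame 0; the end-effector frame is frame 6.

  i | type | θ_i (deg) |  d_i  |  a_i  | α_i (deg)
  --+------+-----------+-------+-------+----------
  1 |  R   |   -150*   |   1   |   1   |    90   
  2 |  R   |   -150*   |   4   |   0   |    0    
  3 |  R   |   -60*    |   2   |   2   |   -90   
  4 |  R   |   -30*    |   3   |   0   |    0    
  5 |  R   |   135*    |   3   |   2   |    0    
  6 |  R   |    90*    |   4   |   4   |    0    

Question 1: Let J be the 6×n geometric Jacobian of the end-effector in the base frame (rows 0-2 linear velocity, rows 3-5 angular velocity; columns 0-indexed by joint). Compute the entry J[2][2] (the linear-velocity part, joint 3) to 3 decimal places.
axis z_2 = (-0.5000,0.8660,0.0000); lever o_n−o_2 = (1.9924,2.4244,-9.8509)
cross product → J_v[:, 2] = (-8.5312,-4.9255,-2.9377)
J_ω[:, 2] = z_2
entry J[2][2] = -2.9377

-2.938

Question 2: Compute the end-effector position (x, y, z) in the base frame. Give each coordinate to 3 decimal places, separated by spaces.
after link 1: o_1 = (-0.8660, -0.5000, 1.0000)
after link 2: o_2 = (-2.8660, 2.9641, 1.0000)
after link 3: o_3 = (-2.3660, 5.5622, 2.0000)
after link 4: o_4 = (-1.0670, 6.3122, -0.5981)
after link 5: o_5 = (0.8097, 5.1650, -3.4550)
after link 6: o_6 = (-0.8736, 5.3885, -8.8509)

-0.874 5.389 -8.851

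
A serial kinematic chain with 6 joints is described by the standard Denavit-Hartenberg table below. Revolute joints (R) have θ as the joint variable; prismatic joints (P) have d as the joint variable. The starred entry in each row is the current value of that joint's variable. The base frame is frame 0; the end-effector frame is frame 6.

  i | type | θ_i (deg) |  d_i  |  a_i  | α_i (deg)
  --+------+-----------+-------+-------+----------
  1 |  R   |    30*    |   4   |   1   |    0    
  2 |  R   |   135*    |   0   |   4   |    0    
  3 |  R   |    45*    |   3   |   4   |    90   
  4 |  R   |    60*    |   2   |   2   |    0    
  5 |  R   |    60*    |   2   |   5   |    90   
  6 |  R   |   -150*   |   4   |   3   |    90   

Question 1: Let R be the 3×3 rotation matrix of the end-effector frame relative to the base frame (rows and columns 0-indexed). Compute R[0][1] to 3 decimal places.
End-effector y-axis (col 1 of R) = (-0.7500,-0.4330,0.5000)
R[0][1] = -0.7500

-0.750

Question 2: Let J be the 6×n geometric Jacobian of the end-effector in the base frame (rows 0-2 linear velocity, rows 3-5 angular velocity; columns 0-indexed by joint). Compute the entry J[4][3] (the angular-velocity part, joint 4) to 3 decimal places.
0.866

axis z_3 = (-0.5000,0.8660,0.0000); lever o_n−o_3 = (-4.0760,0.5335,5.8122)
cross product → J_v[:, 3] = (5.0335,2.9061,3.2631)
J_ω[:, 3] = z_3
entry J[4][3] = 0.8660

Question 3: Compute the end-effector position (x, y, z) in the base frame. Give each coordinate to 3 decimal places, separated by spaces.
-10.538 0.069 12.812

after link 1: o_1 = (0.8660, 0.5000, 4.0000)
after link 2: o_2 = (-2.9977, 1.5353, 4.0000)
after link 3: o_3 = (-6.4618, -0.4647, 7.0000)
after link 4: o_4 = (-8.3278, 0.7673, 8.7321)
after link 5: o_5 = (-7.1627, 3.7494, 13.0622)
after link 6: o_6 = (-10.5377, 0.0688, 12.8122)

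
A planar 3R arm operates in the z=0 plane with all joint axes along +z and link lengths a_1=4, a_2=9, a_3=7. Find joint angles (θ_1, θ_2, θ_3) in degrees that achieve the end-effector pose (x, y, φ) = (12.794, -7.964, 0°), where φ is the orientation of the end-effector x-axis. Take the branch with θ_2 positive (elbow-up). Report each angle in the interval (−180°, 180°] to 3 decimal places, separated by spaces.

-120.004 90.003 30.000

wrist centre = target − a_3·(cos φ, sin φ) = (5.7940, -7.9640)
cos θ_2 = (96.9957−4²−9²)/(2·4·9) = -0.0001; θ_2 = 90.0034° (elbow-up)
β = atan2(-7.9640,5.7940) = -53.9632°; ψ = atan2(9.0000,3.9995) = 66.0403°
θ_1 = β − ψ = -120.0036°
θ_3 = φ − θ_1 − θ_2 = 30.0002° (wrapped to (-180°,180°])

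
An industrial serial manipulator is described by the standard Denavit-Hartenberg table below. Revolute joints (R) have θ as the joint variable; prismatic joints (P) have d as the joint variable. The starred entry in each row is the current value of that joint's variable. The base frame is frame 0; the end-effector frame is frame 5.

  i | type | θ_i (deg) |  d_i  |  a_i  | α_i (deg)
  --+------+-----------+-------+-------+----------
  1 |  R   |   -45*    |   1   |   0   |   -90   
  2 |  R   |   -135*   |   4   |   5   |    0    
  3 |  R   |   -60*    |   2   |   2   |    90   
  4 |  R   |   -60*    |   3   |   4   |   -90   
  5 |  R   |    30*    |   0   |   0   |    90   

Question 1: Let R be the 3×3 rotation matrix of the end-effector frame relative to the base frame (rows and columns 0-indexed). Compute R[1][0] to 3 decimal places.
-0.143

End-effector x-axis (col 0 of R) = (-0.9176,-0.1431,0.3709)
R[1][0] = -0.1431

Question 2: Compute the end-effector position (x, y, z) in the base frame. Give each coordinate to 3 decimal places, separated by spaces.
-2.890 6.476 0.602

after link 1: o_1 = (0.0000, 0.0000, 1.0000)
after link 2: o_2 = (0.3284, 5.3284, 4.5355)
after link 3: o_3 = (0.3766, 8.1087, 4.0179)
after link 4: o_4 = (-2.8899, 6.4762, 0.6025)
after link 5: o_5 = (-2.8899, 6.4762, 0.6025)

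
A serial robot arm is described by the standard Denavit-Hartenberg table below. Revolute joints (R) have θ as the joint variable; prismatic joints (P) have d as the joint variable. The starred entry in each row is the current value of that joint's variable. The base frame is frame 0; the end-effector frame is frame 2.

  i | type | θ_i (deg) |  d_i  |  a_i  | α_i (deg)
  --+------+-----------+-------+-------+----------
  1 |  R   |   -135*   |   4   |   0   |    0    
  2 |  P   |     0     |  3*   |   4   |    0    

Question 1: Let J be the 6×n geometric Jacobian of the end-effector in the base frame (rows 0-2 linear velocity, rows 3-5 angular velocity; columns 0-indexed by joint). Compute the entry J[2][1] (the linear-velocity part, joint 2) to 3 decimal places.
prismatic axis z_1 = (0.0000,0.0000,1.0000)
J_v[:, 1] = z_1; J_ω[:, 1] = (0,0,0)
entry J[2][1] = 1.0000

1.000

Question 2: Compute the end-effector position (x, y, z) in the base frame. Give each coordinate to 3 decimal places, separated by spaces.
after link 1: o_1 = (0.0000, 0.0000, 4.0000)
after link 2: o_2 = (-2.8284, -2.8284, 7.0000)

-2.828 -2.828 7.000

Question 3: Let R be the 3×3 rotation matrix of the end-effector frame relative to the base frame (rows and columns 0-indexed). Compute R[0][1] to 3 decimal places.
End-effector y-axis (col 1 of R) = (0.7071,-0.7071,0.0000)
R[0][1] = 0.7071

0.707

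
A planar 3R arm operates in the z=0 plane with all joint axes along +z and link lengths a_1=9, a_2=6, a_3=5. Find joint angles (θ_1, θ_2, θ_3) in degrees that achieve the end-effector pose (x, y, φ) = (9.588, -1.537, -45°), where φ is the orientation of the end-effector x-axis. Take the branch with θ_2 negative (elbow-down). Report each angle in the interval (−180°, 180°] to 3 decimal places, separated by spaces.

60.000 -135.004 30.005

wrist centre = target − a_3·(cos φ, sin φ) = (6.0525, 1.9985)
cos θ_2 = (40.6265−9²−6²)/(2·9·6) = -0.7072; θ_2 = -135.0045° (elbow-down)
β = atan2(1.9985,6.0525) = 18.2733°; ψ = atan2(-4.2423,4.7570) = -41.7265°
θ_1 = β − ψ = 59.9998°
θ_3 = φ − θ_1 − θ_2 = 30.0047° (wrapped to (-180°,180°])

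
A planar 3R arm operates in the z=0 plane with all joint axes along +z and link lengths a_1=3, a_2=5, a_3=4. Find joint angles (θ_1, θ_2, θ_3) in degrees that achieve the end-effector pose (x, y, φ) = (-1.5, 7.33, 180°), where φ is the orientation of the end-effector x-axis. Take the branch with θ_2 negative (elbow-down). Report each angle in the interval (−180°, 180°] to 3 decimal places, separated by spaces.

wrist centre = target − a_3·(cos φ, sin φ) = (2.5000, 7.3300)
cos θ_2 = (59.9789−3²−5²)/(2·3·5) = 0.8660; θ_2 = -30.0071° (elbow-down)
β = atan2(7.3300,2.5000) = 71.1673°; ψ = atan2(-2.5005,7.3298) = -18.8369°
θ_1 = β − ψ = 90.0042°
θ_3 = φ − θ_1 − θ_2 = 120.0029° (wrapped to (-180°,180°])

90.004 -30.007 120.003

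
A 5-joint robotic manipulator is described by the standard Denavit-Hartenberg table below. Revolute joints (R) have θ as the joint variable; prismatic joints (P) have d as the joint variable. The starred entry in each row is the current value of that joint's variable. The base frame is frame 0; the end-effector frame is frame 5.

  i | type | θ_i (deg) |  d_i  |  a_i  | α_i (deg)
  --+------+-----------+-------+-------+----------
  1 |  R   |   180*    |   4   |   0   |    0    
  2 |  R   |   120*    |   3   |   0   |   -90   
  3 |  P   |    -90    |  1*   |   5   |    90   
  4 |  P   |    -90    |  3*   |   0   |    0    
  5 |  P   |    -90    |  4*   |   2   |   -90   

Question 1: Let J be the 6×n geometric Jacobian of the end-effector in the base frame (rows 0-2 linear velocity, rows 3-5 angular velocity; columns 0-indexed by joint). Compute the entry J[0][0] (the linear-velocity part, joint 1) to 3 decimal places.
axis z_0 = ẑ; lever o_n−o_0 = (-2.6340,6.5622,10.0000)
cross product → J_v[:, 0] = (-6.5622,-2.6340,0.0000)
J_ω[:, 0] = z_0
entry J[0][0] = -6.5622

-6.562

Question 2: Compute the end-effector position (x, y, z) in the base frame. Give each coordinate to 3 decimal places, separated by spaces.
-2.634 6.562 10.000

after link 1: o_1 = (0.0000, 0.0000, 4.0000)
after link 2: o_2 = (0.0000, 0.0000, 7.0000)
after link 3: o_3 = (0.8660, 0.5000, 12.0000)
after link 4: o_4 = (-0.6340, 3.0981, 12.0000)
after link 5: o_5 = (-2.6340, 6.5622, 10.0000)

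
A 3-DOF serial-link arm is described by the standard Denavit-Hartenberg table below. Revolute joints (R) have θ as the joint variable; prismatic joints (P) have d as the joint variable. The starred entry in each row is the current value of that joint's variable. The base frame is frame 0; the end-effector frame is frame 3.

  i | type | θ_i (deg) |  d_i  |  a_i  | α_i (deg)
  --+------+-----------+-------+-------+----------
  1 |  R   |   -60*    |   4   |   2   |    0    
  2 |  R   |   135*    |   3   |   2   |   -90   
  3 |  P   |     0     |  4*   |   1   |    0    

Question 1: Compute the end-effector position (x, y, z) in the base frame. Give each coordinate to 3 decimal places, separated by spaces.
-2.087 2.201 7.000

after link 1: o_1 = (1.0000, -1.7321, 4.0000)
after link 2: o_2 = (1.5176, 0.1998, 7.0000)
after link 3: o_3 = (-2.0872, 2.2010, 7.0000)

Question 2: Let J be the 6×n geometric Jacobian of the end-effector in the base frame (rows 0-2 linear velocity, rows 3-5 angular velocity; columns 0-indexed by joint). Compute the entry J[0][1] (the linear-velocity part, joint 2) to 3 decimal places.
axis z_1 = (0.0000,0.0000,1.0000); lever o_n−o_1 = (-3.0872,3.9331,3.0000)
cross product → J_v[:, 1] = (-3.9331,-3.0872,0.0000)
J_ω[:, 1] = z_1
entry J[0][1] = -3.9331

-3.933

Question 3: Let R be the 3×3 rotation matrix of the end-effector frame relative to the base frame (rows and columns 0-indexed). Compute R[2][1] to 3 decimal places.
-1.000

End-effector y-axis (col 1 of R) = (-0.0000,0.0000,-1.0000)
R[2][1] = -1.0000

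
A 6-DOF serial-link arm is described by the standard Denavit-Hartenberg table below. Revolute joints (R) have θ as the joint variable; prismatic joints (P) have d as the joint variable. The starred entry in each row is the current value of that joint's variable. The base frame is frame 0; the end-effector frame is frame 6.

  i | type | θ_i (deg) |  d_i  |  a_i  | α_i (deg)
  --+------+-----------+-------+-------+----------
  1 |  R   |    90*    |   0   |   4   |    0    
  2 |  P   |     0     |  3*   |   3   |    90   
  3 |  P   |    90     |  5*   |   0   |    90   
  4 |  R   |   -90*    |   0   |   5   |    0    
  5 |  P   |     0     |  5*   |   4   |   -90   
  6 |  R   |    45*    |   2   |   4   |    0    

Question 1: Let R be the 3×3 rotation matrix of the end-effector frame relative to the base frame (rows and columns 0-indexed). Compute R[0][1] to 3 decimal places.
End-effector y-axis (col 1 of R) = (0.7071,-0.7071,0.0000)
R[0][1] = 0.7071

0.707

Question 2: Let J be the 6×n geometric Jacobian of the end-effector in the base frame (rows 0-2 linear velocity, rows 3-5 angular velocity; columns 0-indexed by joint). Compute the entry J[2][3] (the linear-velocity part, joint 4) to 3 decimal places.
axis z_3 = (0.0000,1.0000,-0.0000); lever o_n−o_3 = (-11.8284,2.1716,2.0000)
cross product → J_v[:, 3] = (2.0000,0.0000,11.8284)
J_ω[:, 3] = z_3
entry J[2][3] = 11.8284

11.828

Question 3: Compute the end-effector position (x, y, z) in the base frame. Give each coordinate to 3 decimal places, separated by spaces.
-6.828 9.172 5.000

after link 1: o_1 = (0.0000, 4.0000, 0.0000)
after link 2: o_2 = (0.0000, 7.0000, 3.0000)
after link 3: o_3 = (5.0000, 7.0000, 3.0000)
after link 4: o_4 = (-0.0000, 7.0000, 3.0000)
after link 5: o_5 = (-4.0000, 12.0000, 3.0000)
after link 6: o_6 = (-6.8284, 9.1716, 5.0000)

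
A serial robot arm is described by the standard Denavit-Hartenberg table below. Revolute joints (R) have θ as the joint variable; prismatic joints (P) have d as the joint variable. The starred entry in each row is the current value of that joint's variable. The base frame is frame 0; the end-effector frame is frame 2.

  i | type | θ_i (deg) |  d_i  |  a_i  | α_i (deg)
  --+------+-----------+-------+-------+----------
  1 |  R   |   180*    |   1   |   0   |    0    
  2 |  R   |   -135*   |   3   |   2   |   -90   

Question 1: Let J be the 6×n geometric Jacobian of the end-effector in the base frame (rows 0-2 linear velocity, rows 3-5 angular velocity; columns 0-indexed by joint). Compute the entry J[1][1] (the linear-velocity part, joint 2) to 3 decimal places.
axis z_1 = (0.0000,0.0000,1.0000); lever o_n−o_1 = (1.4142,1.4142,3.0000)
cross product → J_v[:, 1] = (-1.4142,1.4142,0.0000)
J_ω[:, 1] = z_1
entry J[1][1] = 1.4142

1.414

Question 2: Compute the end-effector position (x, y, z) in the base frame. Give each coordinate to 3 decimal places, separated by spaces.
1.414 1.414 4.000

after link 1: o_1 = (0.0000, 0.0000, 1.0000)
after link 2: o_2 = (1.4142, 1.4142, 4.0000)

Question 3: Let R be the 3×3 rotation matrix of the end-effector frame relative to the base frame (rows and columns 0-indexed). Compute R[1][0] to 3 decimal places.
End-effector x-axis (col 0 of R) = (0.7071,0.7071,0.0000)
R[1][0] = 0.7071

0.707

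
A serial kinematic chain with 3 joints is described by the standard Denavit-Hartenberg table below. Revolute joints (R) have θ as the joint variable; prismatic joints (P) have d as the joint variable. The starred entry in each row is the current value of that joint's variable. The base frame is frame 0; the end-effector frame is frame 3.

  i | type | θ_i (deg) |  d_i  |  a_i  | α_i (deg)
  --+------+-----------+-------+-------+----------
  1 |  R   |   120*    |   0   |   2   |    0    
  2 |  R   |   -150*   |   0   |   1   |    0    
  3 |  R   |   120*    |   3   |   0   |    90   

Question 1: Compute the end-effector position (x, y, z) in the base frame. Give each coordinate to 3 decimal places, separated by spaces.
-0.134 1.232 3.000

after link 1: o_1 = (-1.0000, 1.7321, 0.0000)
after link 2: o_2 = (-0.1340, 1.2321, 0.0000)
after link 3: o_3 = (-0.1340, 1.2321, 3.0000)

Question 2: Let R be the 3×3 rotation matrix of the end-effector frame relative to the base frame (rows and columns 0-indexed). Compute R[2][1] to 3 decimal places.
End-effector y-axis (col 1 of R) = (-0.0000,0.0000,1.0000)
R[2][1] = 1.0000

1.000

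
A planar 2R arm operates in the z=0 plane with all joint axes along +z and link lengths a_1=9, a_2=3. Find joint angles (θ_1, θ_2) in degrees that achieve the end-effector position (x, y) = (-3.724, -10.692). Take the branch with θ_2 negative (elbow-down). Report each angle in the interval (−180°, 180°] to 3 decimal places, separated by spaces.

cos θ_2 = (128.1870−9²−3²)/(2·9·3) = 0.7072; θ_2 = -44.9951° (elbow-down)
β = atan2(-10.6920,-3.7240) = -109.2031°; ψ = atan2(-2.1211,11.1215) = -10.7980°
θ_1 = β − ψ = -98.4051°

-98.405 -44.995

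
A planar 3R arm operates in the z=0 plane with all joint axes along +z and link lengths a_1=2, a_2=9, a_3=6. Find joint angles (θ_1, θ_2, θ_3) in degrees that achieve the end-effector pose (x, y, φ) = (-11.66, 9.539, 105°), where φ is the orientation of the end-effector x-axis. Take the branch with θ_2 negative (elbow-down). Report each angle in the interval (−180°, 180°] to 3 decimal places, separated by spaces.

-175.620 -30.033 -49.348

wrist centre = target − a_3·(cos φ, sin φ) = (-10.1071, 3.7434)
cos θ_2 = (116.1666−2²−9²)/(2·2·9) = 0.8657; θ_2 = -30.0329° (elbow-down)
β = atan2(3.7434,-10.1071) = 159.6765°; ψ = atan2(-4.5045,9.7916) = -24.7040°
θ_1 = β − ψ = 184.3805°
θ_3 = φ − θ_1 − θ_2 = -49.3475° (wrapped to (-180°,180°])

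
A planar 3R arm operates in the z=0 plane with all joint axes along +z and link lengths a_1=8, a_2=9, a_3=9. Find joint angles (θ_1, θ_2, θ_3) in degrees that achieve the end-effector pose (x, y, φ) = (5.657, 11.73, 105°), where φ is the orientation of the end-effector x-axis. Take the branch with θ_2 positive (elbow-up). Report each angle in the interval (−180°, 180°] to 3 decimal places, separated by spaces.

-44.998 119.998 30.000

wrist centre = target − a_3·(cos φ, sin φ) = (7.9864, 3.0367)
cos θ_2 = (73.0035−8²−9²)/(2·8·9) = -0.5000; θ_2 = 119.9984° (elbow-up)
β = atan2(3.0367,7.9864) = 20.8184°; ψ = atan2(7.7944,3.5002) = 65.8165°
θ_1 = β − ψ = -44.9982°
θ_3 = φ − θ_1 − θ_2 = 29.9998° (wrapped to (-180°,180°])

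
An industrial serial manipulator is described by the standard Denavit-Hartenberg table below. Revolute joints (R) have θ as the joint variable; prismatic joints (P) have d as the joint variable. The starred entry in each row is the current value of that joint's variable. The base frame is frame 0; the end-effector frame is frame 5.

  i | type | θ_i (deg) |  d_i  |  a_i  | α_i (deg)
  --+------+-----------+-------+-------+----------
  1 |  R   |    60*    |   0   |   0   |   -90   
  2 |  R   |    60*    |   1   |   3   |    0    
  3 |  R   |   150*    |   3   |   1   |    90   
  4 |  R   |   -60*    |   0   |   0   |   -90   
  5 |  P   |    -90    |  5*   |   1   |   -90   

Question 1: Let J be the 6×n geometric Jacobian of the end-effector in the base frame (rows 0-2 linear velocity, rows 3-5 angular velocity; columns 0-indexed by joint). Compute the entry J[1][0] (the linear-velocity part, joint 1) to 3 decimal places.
axis z_0 = ẑ; lever o_n−o_0 = (-7.4372,0.1184,-0.7990)
cross product → J_v[:, 0] = (-0.1184,-7.4372,0.0000)
J_ω[:, 0] = z_0
entry J[1][0] = -7.4372

-7.437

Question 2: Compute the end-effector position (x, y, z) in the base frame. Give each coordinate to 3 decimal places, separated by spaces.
after link 1: o_1 = (0.0000, 0.0000, 0.0000)
after link 2: o_2 = (-0.1160, 1.7990, -2.5981)
after link 3: o_3 = (-3.1471, 2.5490, -2.0981)
after link 4: o_4 = (-3.1471, 2.5490, -2.0981)
after link 5: o_5 = (-7.4372, 0.1184, -0.7990)

-7.437 0.118 -0.799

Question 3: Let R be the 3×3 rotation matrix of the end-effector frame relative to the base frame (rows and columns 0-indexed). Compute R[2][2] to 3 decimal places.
End-effector z-axis (col 2 of R) = (0.5335,-0.8080,0.2500)
R[2][2] = 0.2500

0.250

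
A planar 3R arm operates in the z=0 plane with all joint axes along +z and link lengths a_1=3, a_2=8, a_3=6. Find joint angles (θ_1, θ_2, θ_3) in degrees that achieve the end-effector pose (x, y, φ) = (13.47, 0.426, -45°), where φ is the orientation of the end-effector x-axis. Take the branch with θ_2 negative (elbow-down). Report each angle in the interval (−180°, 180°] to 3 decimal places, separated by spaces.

60.001 -45.001 -60.000

wrist centre = target − a_3·(cos φ, sin φ) = (9.2274, 4.6686)
cos θ_2 = (106.9404−3²−8²)/(2·3·8) = 0.7071; θ_2 = -45.0013° (elbow-down)
β = atan2(4.6686,9.2274) = 26.8374°; ψ = atan2(-5.6570,8.6567) = -33.1637°
θ_1 = β − ψ = 60.0011°
θ_3 = φ − θ_1 − θ_2 = -59.9999° (wrapped to (-180°,180°])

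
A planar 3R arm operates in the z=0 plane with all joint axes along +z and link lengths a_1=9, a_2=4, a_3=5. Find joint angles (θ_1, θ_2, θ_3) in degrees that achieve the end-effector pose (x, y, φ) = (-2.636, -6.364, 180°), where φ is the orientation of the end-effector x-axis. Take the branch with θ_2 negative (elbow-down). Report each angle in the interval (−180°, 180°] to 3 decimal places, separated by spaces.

-45.000 -134.999 -0.001

wrist centre = target − a_3·(cos φ, sin φ) = (2.3640, -6.3640)
cos θ_2 = (46.0890−9²−4²)/(2·9·4) = -0.7071; θ_2 = -134.9992° (elbow-down)
β = atan2(-6.3640,2.3640) = -69.6218°; ψ = atan2(-2.8285,6.1716) = -24.6221°
θ_1 = β − ψ = -44.9996°
θ_3 = φ − θ_1 − θ_2 = -0.0011° (wrapped to (-180°,180°])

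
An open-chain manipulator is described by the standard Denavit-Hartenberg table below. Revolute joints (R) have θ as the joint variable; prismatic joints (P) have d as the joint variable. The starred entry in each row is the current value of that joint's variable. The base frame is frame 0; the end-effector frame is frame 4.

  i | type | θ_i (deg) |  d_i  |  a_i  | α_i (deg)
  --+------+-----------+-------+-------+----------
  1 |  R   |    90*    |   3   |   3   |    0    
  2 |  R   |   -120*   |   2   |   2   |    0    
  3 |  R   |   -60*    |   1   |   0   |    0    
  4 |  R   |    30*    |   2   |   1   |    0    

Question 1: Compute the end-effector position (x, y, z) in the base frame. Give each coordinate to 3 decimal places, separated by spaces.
2.232 1.134 8.000

after link 1: o_1 = (0.0000, 3.0000, 3.0000)
after link 2: o_2 = (1.7321, 2.0000, 5.0000)
after link 3: o_3 = (1.7321, 2.0000, 6.0000)
after link 4: o_4 = (2.2321, 1.1340, 8.0000)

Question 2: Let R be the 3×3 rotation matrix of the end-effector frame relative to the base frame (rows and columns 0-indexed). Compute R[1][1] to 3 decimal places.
End-effector y-axis (col 1 of R) = (0.8660,0.5000,0.0000)
R[1][1] = 0.5000

0.500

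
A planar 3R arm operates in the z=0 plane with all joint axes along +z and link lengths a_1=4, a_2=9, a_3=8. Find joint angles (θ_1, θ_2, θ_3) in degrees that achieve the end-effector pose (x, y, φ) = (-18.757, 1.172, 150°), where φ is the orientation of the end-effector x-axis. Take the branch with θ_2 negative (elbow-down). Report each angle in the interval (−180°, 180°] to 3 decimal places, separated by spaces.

-135.007 -44.993 -30.000

wrist centre = target − a_3·(cos φ, sin φ) = (-11.8288, -2.8280)
cos θ_2 = (147.9180−4²−9²)/(2·4·9) = 0.7072; θ_2 = -44.9929° (elbow-down)
β = atan2(-2.8280,-11.8288) = -166.5543°; ψ = atan2(-6.3632,10.3648) = -31.5468°
θ_1 = β − ψ = -135.0075°
θ_3 = φ − θ_1 − θ_2 = -29.9996° (wrapped to (-180°,180°])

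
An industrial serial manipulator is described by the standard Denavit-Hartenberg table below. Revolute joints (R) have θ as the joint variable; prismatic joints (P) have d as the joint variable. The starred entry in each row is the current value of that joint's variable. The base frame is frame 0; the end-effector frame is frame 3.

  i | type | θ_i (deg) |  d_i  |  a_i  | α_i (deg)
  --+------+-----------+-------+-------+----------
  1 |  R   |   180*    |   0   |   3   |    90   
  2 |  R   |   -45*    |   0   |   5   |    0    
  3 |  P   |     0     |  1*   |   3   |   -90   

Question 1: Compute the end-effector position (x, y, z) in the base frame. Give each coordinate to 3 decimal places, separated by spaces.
after link 1: o_1 = (-3.0000, 0.0000, 0.0000)
after link 2: o_2 = (-6.5355, 0.0000, -3.5355)
after link 3: o_3 = (-8.6569, 1.0000, -5.6569)

-8.657 1.000 -5.657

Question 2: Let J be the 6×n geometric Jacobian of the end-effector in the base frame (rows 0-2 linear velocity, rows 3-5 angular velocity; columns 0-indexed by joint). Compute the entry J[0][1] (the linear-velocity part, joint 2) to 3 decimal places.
-5.657

axis z_1 = (0.0000,1.0000,0.0000); lever o_n−o_1 = (-5.6569,1.0000,-5.6569)
cross product → J_v[:, 1] = (-5.6569,0.0000,5.6569)
J_ω[:, 1] = z_1
entry J[0][1] = -5.6569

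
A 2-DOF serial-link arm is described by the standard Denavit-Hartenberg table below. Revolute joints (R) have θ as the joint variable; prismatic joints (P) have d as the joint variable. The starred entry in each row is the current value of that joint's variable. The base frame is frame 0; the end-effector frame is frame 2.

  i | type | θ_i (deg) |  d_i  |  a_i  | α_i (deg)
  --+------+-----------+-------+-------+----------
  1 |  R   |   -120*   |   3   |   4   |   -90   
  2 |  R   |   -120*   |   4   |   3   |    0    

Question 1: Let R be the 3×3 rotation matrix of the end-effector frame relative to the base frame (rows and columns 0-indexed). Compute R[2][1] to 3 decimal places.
0.500

End-effector y-axis (col 1 of R) = (-0.4330,-0.7500,0.5000)
R[2][1] = 0.5000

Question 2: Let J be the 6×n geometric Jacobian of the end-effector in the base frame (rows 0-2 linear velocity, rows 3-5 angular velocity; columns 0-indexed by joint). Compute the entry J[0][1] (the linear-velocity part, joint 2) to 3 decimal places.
axis z_1 = (0.8660,-0.5000,0.0000); lever o_n−o_1 = (4.2141,-0.7010,2.5981)
cross product → J_v[:, 1] = (-1.2990,-2.2500,1.5000)
J_ω[:, 1] = z_1
entry J[0][1] = -1.2990

-1.299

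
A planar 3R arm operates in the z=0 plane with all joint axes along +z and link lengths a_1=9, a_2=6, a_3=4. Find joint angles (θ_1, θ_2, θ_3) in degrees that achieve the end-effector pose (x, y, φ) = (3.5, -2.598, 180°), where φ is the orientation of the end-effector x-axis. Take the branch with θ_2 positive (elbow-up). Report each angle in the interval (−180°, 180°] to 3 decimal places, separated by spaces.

wrist centre = target − a_3·(cos φ, sin φ) = (7.5000, -2.5980)
cos θ_2 = (62.9996−9²−6²)/(2·9·6) = -0.5000; θ_2 = 120.0002° (elbow-up)
β = atan2(-2.5980,7.5000) = -19.1061°; ψ = atan2(5.1961,6.0000) = 40.8934°
θ_1 = β − ψ = -59.9995°
θ_3 = φ − θ_1 − θ_2 = 119.9993° (wrapped to (-180°,180°])

-60.000 120.000 119.999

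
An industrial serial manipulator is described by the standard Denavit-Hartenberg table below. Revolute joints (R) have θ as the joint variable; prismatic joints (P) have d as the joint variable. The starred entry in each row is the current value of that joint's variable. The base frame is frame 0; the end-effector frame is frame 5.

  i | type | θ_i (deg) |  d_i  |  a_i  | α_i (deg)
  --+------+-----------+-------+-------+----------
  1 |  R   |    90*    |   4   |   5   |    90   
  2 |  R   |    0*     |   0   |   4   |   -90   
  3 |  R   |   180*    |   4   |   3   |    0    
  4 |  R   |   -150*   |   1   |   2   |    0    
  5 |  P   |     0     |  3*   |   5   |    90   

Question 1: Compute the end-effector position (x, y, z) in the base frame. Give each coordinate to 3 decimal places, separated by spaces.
after link 1: o_1 = (0.0000, 5.0000, 4.0000)
after link 2: o_2 = (0.0000, 9.0000, 4.0000)
after link 3: o_3 = (0.0000, 6.0000, 8.0000)
after link 4: o_4 = (-1.0000, 7.7321, 9.0000)
after link 5: o_5 = (-3.5000, 12.0622, 12.0000)

-3.500 12.062 12.000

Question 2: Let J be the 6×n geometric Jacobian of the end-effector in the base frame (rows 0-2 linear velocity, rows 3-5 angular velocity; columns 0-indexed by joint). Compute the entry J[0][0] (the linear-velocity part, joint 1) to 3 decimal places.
axis z_0 = ẑ; lever o_n−o_0 = (-3.5000,12.0622,12.0000)
cross product → J_v[:, 0] = (-12.0622,-3.5000,0.0000)
J_ω[:, 0] = z_0
entry J[0][0] = -12.0622

-12.062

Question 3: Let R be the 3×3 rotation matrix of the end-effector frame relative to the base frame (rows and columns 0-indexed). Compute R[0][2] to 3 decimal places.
0.866

End-effector z-axis (col 2 of R) = (0.8660,0.5000,0.0000)
R[0][2] = 0.8660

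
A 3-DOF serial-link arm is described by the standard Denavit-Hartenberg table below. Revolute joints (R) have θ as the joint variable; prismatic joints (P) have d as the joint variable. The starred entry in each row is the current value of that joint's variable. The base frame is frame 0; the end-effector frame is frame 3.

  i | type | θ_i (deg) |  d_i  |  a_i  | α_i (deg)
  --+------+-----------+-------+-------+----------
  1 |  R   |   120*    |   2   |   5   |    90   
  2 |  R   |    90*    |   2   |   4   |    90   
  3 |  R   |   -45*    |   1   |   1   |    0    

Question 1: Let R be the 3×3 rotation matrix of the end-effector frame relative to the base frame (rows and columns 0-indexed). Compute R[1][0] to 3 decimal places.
-0.354

End-effector x-axis (col 0 of R) = (-0.6124,-0.3536,0.7071)
R[1][0] = -0.3536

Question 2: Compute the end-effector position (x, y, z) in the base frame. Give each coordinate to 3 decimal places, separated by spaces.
-1.880 5.843 6.707

after link 1: o_1 = (-2.5000, 4.3301, 2.0000)
after link 2: o_2 = (-0.7679, 5.3301, 6.0000)
after link 3: o_3 = (-1.8803, 5.8426, 6.7071)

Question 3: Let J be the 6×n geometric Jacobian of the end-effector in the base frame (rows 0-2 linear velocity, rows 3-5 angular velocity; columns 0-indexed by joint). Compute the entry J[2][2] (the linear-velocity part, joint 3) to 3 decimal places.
axis z_2 = (-0.5000,0.8660,-0.0000); lever o_n−o_2 = (-1.1124,0.5125,0.7071)
cross product → J_v[:, 2] = (0.6124,0.3536,0.7071)
J_ω[:, 2] = z_2
entry J[2][2] = 0.7071

0.707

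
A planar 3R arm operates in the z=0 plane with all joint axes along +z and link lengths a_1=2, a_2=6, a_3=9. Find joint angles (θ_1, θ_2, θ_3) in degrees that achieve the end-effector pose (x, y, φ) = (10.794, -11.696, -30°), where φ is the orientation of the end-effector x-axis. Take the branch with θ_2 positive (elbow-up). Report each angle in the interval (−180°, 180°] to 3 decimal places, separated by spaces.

-90.014 30.017 29.997

wrist centre = target − a_3·(cos φ, sin φ) = (2.9998, -7.1960)
cos θ_2 = (60.7810−2²−6²)/(2·2·6) = 0.8659; θ_2 = 30.0170° (elbow-up)
β = atan2(-7.1960,2.9998) = -67.3704°; ψ = atan2(3.0015,7.1953) = 22.6437°
θ_1 = β − ψ = -90.0141°
θ_3 = φ − θ_1 − θ_2 = 29.9971° (wrapped to (-180°,180°])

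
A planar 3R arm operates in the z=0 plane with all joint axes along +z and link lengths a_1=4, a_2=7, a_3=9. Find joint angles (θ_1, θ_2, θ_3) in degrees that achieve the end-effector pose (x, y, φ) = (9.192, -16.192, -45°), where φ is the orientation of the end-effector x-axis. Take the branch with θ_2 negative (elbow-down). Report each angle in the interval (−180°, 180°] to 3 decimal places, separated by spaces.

wrist centre = target − a_3·(cos φ, sin φ) = (2.8280, -9.8280)
cos θ_2 = (104.5882−4²−7²)/(2·4·7) = 0.7069; θ_2 = -45.0142° (elbow-down)
β = atan2(-9.8280,2.8280) = -73.9467°; ψ = atan2(-4.9510,8.9485) = -28.9546°
θ_1 = β − ψ = -44.9921°
θ_3 = φ − θ_1 − θ_2 = 45.0064° (wrapped to (-180°,180°])

-44.992 -45.014 45.006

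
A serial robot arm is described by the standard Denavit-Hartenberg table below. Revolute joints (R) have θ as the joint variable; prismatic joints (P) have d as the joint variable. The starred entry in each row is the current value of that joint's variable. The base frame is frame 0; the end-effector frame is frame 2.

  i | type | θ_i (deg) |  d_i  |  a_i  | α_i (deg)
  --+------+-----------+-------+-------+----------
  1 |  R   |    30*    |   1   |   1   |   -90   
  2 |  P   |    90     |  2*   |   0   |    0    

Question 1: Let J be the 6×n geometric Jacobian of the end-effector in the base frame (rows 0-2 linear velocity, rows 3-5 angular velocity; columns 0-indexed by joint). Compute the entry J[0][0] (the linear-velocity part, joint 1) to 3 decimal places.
axis z_0 = ẑ; lever o_n−o_0 = (-0.1340,2.2321,1.0000)
cross product → J_v[:, 0] = (-2.2321,-0.1340,0.0000)
J_ω[:, 0] = z_0
entry J[0][0] = -2.2321

-2.232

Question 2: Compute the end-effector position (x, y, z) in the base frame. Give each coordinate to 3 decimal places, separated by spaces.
-0.134 2.232 1.000

after link 1: o_1 = (0.8660, 0.5000, 1.0000)
after link 2: o_2 = (-0.1340, 2.2321, 1.0000)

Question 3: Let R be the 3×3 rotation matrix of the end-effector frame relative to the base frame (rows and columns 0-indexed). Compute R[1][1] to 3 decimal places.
End-effector y-axis (col 1 of R) = (-0.8660,-0.5000,-0.0000)
R[1][1] = -0.5000

-0.500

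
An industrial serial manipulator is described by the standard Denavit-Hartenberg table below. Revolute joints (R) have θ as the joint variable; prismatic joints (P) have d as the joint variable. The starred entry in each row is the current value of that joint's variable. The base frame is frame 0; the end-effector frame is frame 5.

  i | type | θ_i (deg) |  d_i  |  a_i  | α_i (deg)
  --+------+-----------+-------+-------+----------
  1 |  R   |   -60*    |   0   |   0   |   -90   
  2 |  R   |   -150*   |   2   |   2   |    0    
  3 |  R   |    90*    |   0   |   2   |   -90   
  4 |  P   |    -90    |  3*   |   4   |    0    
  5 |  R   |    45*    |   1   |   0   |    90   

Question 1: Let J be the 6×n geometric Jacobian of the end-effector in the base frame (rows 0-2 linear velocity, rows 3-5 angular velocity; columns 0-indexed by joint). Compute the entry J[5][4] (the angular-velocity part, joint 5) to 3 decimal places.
-0.500

axis z_4 = (0.4330,-0.7500,-0.5000); lever o_n−o_4 = (0.4330,-0.7500,-0.5000)
cross product → J_v[:, 4] = (0.0000,-0.0000,0.0000)
J_ω[:, 4] = z_4
entry J[5][4] = -0.5000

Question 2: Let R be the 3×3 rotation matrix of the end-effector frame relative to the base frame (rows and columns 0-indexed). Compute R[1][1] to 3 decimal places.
-0.750

End-effector y-axis (col 1 of R) = (0.4330,-0.7500,-0.5000)
R[1][1] = -0.7500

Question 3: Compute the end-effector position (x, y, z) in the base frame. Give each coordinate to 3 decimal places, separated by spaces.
after link 1: o_1 = (0.0000, 0.0000, 0.0000)
after link 2: o_2 = (0.8660, 2.5000, 1.0000)
after link 3: o_3 = (1.3660, 1.6340, 2.7321)
after link 4: o_4 = (6.1292, 1.3840, 1.2321)
after link 5: o_5 = (6.5622, 0.6340, 0.7321)

6.562 0.634 0.732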